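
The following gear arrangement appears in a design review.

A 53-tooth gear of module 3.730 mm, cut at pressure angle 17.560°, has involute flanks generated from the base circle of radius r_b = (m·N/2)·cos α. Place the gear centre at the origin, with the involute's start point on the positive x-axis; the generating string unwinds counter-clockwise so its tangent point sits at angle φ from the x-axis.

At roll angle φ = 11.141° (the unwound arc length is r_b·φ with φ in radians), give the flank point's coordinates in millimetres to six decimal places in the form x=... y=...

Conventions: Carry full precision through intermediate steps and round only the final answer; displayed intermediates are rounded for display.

x=96.003742 y=0.230076

single-mesh involute tooth geometry (53T wheel at module 3.730)
pitch radius r_p = m·N/2 = 3.730·53/2 = 98.845000
base radius r_b = r_p·cos α = 98.845000·cos 17.560° = 94.238974
roll angle φ = 11.141° = 0.19444713 rad
x = r_b·(cos φ + φ·sin φ) = 96.003742
y = r_b·(sin φ − φ·cos φ) = 0.230076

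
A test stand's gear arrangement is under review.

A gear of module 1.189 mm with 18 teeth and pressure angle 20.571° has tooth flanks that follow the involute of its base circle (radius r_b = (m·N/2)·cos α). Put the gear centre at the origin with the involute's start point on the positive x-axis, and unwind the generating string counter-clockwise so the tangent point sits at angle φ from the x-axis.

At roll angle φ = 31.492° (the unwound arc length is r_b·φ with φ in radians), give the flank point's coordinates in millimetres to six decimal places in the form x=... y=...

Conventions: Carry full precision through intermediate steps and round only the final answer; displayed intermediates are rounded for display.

x=11.419622 y=0.537953

recognized (one wheel, involute flank): single-mesh tooth geometry, m = 1.189, N = 18
pitch radius r_p = m·N/2 = 1.189·18/2 = 10.701000
base radius r_b = r_p·cos α = 10.701000·cos 20.571° = 10.018677
roll angle φ = 31.492° = 0.54963909 rad
x = r_b·(cos φ + φ·sin φ) = 11.419622
y = r_b·(sin φ − φ·cos φ) = 0.537953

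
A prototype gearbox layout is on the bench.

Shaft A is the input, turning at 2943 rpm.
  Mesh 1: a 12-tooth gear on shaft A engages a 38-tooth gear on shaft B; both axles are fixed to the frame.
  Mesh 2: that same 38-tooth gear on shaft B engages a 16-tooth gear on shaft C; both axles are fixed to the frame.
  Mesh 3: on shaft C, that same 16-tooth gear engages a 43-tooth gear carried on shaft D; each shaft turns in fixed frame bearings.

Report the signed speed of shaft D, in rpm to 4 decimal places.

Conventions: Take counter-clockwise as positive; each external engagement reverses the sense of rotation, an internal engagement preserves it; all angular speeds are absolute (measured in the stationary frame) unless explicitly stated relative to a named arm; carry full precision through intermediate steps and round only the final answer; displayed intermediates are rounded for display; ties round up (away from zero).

-821.3023 rpm

recognized (4 fixed axles, 3 meshes): fixed-axis compound train
mesh 1 [12T→38T]: ω = 2943.0000×12/38 = 929.3684 rpm, sense flips to −
mesh 2 [38T→16T]: ω = 929.3684×38/16 = 2207.2500 rpm, sense flips to +
mesh 3 [16T→43T]: ω = 2207.2500×16/43 = 821.3023 rpm, sense flips to −
signed output speed = -821.3023 rpm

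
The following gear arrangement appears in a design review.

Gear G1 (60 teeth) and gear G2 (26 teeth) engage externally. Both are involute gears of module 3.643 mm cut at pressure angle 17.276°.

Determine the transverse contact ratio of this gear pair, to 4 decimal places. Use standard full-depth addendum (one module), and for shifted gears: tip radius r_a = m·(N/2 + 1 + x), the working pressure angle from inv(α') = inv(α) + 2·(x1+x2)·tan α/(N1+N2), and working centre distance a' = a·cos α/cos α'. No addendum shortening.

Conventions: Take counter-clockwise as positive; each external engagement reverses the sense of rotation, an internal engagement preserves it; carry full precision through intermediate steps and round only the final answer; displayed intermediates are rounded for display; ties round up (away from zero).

topology: single-mesh involute geometry — m = 3.643, 60T/26T pair
base radii: r_b1 = 104.359412, r_b2 = 45.222412
tip radii: r_a1 = 112.933000, r_a2 = 51.002000
no profile shift: α' = α, a' = a
action lengths: √(r_a1²−r_b1²) = 43.162201, √(r_a2²−r_b2²) = 23.582567
base pitch p_b = π·m·cos α = 10.928492
CR = (43.162201 + 23.582567 − 156.649000·sin 17.27600°)/10.928492 = 1.850570
contact ratio ≈ 1.8506

1.8506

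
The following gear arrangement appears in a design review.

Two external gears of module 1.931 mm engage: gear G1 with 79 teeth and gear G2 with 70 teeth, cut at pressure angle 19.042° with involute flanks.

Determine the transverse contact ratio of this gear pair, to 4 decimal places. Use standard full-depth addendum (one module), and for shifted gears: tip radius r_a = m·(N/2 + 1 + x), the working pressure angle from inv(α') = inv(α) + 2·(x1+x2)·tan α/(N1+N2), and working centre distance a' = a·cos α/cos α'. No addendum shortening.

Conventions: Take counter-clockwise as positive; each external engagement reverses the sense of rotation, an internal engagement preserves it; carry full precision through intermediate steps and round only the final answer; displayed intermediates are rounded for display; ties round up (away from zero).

topology: single-mesh involute geometry — m = 1.931, 79T/70T pair
base radii: r_b1 = 72.100734, r_b2 = 63.886726
tip radii: r_a1 = 78.205500, r_a2 = 69.516000
no profile shift: α' = α, a' = a
action lengths: √(r_a1²−r_b1²) = 30.291655, √(r_a2²−r_b2²) = 27.403658
base pitch p_b = π·m·cos α = 5.734459
CR = (30.291655 + 27.403658 − 143.859500·sin 19.04200°)/5.734459 = 1.876296
contact ratio ≈ 1.8763

1.8763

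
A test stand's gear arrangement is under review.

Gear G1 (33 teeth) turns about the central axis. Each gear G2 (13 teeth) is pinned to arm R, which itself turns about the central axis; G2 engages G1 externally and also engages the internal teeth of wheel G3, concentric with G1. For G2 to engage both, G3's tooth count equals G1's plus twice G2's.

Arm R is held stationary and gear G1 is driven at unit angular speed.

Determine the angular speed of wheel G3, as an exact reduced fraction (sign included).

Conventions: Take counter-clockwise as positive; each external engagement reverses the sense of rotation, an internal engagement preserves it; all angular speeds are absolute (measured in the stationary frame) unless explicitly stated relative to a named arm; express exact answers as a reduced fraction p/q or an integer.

planetary set (33T centre, 13T on arm, 59T internal) — Willis relation
ring teeth: 33 + 2·13 = 59
33(ω_sun−ω_arm) = −59(ω_ring−ω_arm),  ω_arm = 0, ω_sun = 1
ω_ring = 0 − (33/59)(1−0) = -33/59
exact speed ratio = -33/59

-33/59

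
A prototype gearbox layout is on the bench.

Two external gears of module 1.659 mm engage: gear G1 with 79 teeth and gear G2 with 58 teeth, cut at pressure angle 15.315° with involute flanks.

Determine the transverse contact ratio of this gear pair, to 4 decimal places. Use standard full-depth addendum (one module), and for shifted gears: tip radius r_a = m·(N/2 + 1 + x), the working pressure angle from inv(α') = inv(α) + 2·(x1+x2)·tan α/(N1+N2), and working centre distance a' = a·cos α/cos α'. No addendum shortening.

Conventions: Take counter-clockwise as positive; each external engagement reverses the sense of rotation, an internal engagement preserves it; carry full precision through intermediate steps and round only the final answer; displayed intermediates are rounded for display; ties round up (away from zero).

2.1442

topology: single-mesh involute geometry — m = 1.659, 79T/58T pair
base radii: r_b1 = 63.203401, r_b2 = 46.402497
tip radii: r_a1 = 67.189500, r_a2 = 49.770000
no profile shift: α' = α, a' = a
action lengths: √(r_a1²−r_b1²) = 22.798224, √(r_a2²−r_b2²) = 17.996144
base pitch p_b = π·m·cos α = 5.026819
CR = (22.798224 + 17.996144 − 113.641500·sin 15.31500°)/5.026819 = 2.144247
contact ratio ≈ 2.1442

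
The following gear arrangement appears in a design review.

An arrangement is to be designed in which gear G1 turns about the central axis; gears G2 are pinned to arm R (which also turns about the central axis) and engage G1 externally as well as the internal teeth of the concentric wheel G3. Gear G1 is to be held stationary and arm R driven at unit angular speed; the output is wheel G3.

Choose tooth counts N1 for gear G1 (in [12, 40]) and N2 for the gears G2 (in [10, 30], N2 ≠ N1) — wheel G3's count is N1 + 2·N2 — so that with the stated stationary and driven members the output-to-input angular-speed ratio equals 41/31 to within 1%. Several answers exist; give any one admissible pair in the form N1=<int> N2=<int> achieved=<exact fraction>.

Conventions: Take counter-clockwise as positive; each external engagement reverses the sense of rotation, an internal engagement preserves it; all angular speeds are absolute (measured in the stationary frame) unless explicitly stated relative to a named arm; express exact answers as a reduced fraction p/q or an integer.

topology: planetary set — design target 41/31, arm = carrier (Willis)
Willis with ω_sun = 0: ω_ring/ω_arm = (N1+N3)/N3; set equal to 41/31  ⇒  N3/N1 = 1/(41/31 − 1) = 31/10
N3 = N1 + 2·N2  ⇒  N2/N1 = (N3/N1 − 1)/2 = (31/10 − 1)/2 = 21/20
smallest multiple with N1 ≥ 12 and N2 ≥ 10: k = 1  ⇒  N1 = 1·20 = 20, N2 = 1·21 = 21 (N1 ≤ 40, N2 ≤ 30, N2 ≠ N1 ✓), N3 = 20 + 2·21 = 62
check: (N1+N3)/N3 with N1 = 20, N3 = 62 gives 41/31; |achieved − target| = 0 ≤ 41/3100 ✓

N1=20 N2=21 achieved=41/31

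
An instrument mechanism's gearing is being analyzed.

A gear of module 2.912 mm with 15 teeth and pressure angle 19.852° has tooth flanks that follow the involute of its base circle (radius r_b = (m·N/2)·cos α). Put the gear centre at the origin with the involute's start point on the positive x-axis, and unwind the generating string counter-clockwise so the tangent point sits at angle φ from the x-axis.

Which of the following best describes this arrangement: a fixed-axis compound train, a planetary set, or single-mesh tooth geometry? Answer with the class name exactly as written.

single-mesh involute tooth geometry (15T wheel at module 2.912)
classification: single-mesh tooth geometry

single-mesh tooth geometry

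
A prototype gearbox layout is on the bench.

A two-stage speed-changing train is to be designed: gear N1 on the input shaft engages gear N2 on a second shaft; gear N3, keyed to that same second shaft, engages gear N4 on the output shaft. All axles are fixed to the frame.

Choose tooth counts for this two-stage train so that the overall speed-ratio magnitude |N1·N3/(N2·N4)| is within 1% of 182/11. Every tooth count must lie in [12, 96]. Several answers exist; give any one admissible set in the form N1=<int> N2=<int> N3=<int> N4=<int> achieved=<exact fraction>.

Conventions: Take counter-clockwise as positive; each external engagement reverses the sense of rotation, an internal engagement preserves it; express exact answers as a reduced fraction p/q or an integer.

2-stage fixed-axis compound train for ratio 182/11
target = 182/11 in lowest terms: an exact hit needs N1·N3 = k·182 and N2·N4 = k·11 for one integer k, every count in [12, 96]; additionally prefer no 1:1 stage (N1 ≠ N2, N3 ≠ N4)
k = 1…23: no 1:1-free in-range split of k·182 and k·11 into factor pairs; take k = 24
k = 24: N1·N3 = 4368 = 48·91, N2·N4 = 264 = 12·22
achieved = 48·91/(12·22) = 182/11; |achieved − target| = 0 ≤ 91/550 ✓

N1=48 N2=12 N3=91 N4=22 achieved=182/11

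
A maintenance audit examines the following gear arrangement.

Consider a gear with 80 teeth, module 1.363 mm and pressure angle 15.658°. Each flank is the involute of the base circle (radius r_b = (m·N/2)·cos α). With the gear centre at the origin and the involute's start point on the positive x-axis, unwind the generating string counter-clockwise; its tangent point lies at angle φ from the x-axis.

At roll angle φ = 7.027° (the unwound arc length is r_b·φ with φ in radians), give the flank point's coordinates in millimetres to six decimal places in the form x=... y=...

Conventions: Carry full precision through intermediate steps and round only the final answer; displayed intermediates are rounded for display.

single-mesh involute tooth geometry (80T wheel at module 1.363)
pitch radius r_p = m·N/2 = 1.363·80/2 = 54.520000
base radius r_b = r_p·cos α = 54.520000·cos 15.658° = 52.496755
roll angle φ = 7.027° = 0.12264429 rad
x = r_b·(cos φ + φ·sin φ) = 52.890089
y = r_b·(sin φ − φ·cos φ) = 0.032233

x=52.890089 y=0.032233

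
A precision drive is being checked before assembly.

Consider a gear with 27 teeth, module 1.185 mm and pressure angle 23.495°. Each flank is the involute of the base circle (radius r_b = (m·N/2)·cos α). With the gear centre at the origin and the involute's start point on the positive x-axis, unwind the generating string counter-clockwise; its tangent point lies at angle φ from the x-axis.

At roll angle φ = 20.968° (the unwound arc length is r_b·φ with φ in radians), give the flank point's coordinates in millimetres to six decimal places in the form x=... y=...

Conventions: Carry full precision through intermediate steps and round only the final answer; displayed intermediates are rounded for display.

class = single-mesh tooth geometry [base-circle involute, m = 1.185, 27T]
pitch radius r_p = m·N/2 = 1.185·27/2 = 15.997500
base radius r_b = r_p·cos α = 15.997500·cos 23.495° = 14.671225
roll angle φ = 20.968° = 0.36596064 rad
x = r_b·(cos φ + φ·sin φ) = 15.621013
y = r_b·(sin φ − φ·cos φ) = 0.236494

x=15.621013 y=0.236494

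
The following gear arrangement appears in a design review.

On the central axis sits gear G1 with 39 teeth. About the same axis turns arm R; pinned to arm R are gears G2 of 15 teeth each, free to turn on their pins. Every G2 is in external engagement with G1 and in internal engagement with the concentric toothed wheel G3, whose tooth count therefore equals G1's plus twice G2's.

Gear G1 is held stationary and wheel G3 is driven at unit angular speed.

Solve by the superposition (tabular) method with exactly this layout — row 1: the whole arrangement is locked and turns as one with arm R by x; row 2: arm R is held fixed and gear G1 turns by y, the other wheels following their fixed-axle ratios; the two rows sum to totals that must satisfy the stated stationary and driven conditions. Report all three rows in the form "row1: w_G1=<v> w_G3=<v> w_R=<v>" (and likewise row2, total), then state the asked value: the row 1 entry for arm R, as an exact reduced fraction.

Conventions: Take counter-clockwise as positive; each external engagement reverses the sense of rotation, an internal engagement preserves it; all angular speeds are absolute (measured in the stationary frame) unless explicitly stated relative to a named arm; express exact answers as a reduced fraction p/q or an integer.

planetary set (39T centre, 15T on arm, 69T internal) — Willis relation
row 1 (train locked, turned with arm): all members turn x
superposition row 2 [arm held]: sun y, ring −(39/69)·y, arm 0
boundary: total ω_sun = x + y = 0 and total ω_ring = x − (39/69)·y = 1  ⇒  y = -23/36, x = 23/36
row 2 ring = −(39/69)·(-23/36) = 13/36
totals (row 1 + row 2): sun 23/36 + (-23/36) = 0, ring 23/36 + 13/36 = 1, arm 23/36 + 0 = 23/36
asked cell (row1, arm) = 23/36

row1: w_G1=23/36 w_G3=23/36 w_R=23/36
row2: w_G1=-23/36 w_G3=13/36 w_R=0
total: w_G1=0 w_G3=1 w_R=23/36
asked value: 23/36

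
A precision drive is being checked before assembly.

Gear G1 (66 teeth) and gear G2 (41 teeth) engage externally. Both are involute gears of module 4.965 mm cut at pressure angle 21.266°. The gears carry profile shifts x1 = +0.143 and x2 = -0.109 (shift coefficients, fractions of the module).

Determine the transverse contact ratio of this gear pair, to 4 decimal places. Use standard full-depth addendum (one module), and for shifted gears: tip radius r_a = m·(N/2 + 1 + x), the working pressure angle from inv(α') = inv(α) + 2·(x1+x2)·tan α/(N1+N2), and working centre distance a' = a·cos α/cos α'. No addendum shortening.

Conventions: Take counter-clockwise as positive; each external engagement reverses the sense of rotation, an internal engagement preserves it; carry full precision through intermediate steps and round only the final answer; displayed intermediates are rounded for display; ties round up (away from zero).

class = single-mesh tooth geometry [involute pair 66T × 41T, m = 4.965]
base radii: r_b1 = 152.688240, r_b2 = 94.851786
tip radii: r_a1 = 169.519995, r_a2 = 106.206315
inv(α') = inv(21.266°) + 2·(+0.143-0.109)·tan α/(66+41) = 0.01828587  ⇒  α' = 21.35911°
a' = a·cos α / cos α' = 265.6275·cos 21.266°/cos 21.35911° = 265.795958
action lengths: √(r_a1²−r_b1²) = 73.643262, √(r_a2²−r_b2²) = 47.779913
base pitch p_b = π·m·cos α = 14.535886
CR = (73.643262 + 47.779913 − 265.795958·sin 21.35911°)/14.535886 = 1.693536
contact ratio ≈ 1.6935

1.6935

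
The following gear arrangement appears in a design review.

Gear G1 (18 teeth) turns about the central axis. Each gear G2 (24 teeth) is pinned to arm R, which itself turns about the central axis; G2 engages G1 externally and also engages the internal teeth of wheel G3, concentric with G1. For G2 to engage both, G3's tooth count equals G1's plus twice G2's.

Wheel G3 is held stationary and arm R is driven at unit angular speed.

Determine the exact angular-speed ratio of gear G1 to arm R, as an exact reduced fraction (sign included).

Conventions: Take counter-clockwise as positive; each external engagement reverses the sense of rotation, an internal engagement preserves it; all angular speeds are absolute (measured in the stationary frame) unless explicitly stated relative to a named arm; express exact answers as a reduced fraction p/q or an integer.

14/3

class = planetary set [G3 = 18+2·24 = 66; Willis about the carrier]
ring teeth: 18 + 2·24 = 66
18(ω_sun−ω_arm) = −66(ω_ring−ω_arm),  ω_ring = 0, ω_arm = 1
ω_sun = 1 − (66/18)(0−1) = 14/3
ω_out/ω_in = 14/3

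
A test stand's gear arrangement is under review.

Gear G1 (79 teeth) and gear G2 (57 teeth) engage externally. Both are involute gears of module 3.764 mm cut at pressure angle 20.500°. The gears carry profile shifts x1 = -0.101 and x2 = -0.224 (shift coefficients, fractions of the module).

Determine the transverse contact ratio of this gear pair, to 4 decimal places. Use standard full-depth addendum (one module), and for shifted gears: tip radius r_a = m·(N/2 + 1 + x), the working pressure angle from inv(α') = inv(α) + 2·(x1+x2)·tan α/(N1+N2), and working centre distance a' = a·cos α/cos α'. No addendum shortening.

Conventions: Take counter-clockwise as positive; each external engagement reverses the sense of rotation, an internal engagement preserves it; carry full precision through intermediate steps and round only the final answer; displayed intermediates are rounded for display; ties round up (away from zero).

class = single-mesh tooth geometry [involute pair 79T × 57T, m = 3.764]
base radii: r_b1 = 139.262548, r_b2 = 100.480572
tip radii: r_a1 = 152.061836, r_a2 = 110.194864
inv(α') = inv(20.500°) + 2·(-0.101-0.224)·tan α/(79+57) = 0.01430523  ⇒  α' = 19.73713°
a' = a·cos α / cos α' = 255.9520·cos 20.500°/cos 19.73713° = 254.706660
action lengths: √(r_a1²−r_b1²) = 61.063449, √(r_a2²−r_b2²) = 45.238950
base pitch p_b = π·m·cos α = 11.076106
CR = (61.063449 + 45.238950 − 254.706660·sin 19.73713°)/11.076106 = 1.831563
contact ratio ≈ 1.8316

1.8316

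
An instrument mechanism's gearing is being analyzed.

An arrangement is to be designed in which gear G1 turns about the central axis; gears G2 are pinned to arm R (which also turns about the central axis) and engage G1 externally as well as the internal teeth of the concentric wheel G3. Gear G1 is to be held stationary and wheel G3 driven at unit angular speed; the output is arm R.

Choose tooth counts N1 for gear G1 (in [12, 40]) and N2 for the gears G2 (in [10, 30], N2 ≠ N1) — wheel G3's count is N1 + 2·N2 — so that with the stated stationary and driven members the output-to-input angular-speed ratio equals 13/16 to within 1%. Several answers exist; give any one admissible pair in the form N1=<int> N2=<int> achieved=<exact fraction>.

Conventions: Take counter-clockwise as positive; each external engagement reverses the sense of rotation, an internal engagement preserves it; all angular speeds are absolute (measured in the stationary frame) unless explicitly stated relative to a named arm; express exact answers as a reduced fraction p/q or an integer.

planetary set to be sized for 13/16 (Willis relation)
Willis with ω_sun = 0: ω_arm/ω_ring = N3/(N1+N3); set equal to 13/16  ⇒  N3/N1 = (13/16)/(1 − 13/16) = 13/3
N3 = N1 + 2·N2  ⇒  N2/N1 = (N3/N1 − 1)/2 = (13/3 − 1)/2 = 5/3
smallest multiple with N1 ≥ 12 and N2 ≥ 10: k = 4  ⇒  N1 = 4·3 = 12, N2 = 4·5 = 20 (N1 ≤ 40, N2 ≤ 30, N2 ≠ N1 ✓), N3 = 12 + 2·20 = 52
check: N3/(N1+N3) with N1 = 12, N3 = 52 gives 13/16; |achieved − target| = 0 ≤ 13/1600 ✓

N1=12 N2=20 achieved=13/16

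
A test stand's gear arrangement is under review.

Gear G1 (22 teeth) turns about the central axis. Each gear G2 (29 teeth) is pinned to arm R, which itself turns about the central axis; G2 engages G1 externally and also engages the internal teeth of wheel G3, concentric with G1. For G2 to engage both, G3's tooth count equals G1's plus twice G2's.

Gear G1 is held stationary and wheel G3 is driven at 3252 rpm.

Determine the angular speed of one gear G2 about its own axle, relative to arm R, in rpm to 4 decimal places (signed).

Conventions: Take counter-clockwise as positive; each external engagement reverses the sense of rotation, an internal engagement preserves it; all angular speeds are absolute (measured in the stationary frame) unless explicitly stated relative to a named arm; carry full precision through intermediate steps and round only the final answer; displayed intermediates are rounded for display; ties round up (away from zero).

+1934.9290 rpm

class = planetary set [G3 = 22+2·29 = 80; Willis about the carrier]
normalise by the input: solve with ω_ring = 1, then scale by 3252 rpm
ring teeth: 22 + 2·29 = 80
22(ω_sun−ω_arm) = −80(ω_ring−ω_arm),  ω_sun = 0, ω_ring = 1
22(0−ω_arm) = −80(1−ω_arm)  ⇒  102·ω_arm = 80  ⇒  ω_arm = 40/51
sun–planet mesh: 22·(0−40/51) = −29·(ω_p−ω_arm)  ⇒  ω_p−ω_arm = 880/1479
scale: ω_p−ω_arm = 880/1479 × 3252 rpm = +1934.9290 rpm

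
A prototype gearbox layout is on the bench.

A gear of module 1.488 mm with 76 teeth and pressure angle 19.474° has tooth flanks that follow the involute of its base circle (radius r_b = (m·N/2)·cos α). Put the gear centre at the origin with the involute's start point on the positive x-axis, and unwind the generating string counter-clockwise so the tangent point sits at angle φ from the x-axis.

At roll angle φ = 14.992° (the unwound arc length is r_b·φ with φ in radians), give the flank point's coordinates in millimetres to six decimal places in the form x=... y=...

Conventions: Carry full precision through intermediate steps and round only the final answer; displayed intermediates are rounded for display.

topology: single-mesh involute geometry — m = 1.488, N = 76
pitch radius r_p = m·N/2 = 1.488·76/2 = 56.544000
base radius r_b = r_p·cos α = 56.544000·cos 19.474° = 53.309280
roll angle φ = 14.992° = 0.26165976 rad
x = r_b·(cos φ + φ·sin φ) = 55.103094
y = r_b·(sin φ − φ·cos φ) = 0.316167

x=55.103094 y=0.316167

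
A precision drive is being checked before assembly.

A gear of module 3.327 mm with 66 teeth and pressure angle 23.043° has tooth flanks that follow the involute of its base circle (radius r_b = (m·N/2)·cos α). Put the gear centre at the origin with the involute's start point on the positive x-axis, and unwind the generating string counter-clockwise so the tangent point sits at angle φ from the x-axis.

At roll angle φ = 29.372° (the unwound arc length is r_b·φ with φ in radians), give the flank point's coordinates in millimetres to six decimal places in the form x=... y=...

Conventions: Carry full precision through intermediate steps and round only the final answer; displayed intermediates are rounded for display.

class = single-mesh tooth geometry [base-circle involute, m = 3.327, 66T]
pitch radius r_p = m·N/2 = 3.327·66/2 = 109.791000
base radius r_b = r_p·cos α = 109.791000·cos 23.043° = 101.030925
roll angle φ = 29.372° = 0.51263811 rad
x = r_b·(cos φ + φ·sin φ) = 113.446746
y = r_b·(sin φ − φ·cos φ) = 4.418851

x=113.446746 y=4.418851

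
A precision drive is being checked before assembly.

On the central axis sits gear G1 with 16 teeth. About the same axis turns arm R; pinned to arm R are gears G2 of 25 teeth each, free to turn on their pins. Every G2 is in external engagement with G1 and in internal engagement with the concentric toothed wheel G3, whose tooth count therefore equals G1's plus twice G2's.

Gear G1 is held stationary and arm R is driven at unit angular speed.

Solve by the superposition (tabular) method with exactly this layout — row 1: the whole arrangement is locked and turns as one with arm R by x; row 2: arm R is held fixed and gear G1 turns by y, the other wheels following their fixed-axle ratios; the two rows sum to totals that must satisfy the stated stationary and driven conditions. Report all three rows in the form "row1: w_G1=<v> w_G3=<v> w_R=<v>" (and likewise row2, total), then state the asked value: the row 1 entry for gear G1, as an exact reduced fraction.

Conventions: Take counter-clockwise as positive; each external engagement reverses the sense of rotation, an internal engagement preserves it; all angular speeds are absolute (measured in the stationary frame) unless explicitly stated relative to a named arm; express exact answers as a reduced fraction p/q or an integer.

row1: w_G1=1 w_G3=1 w_R=1
row2: w_G1=-1 w_G3=8/33 w_R=0
total: w_G1=0 w_G3=41/33 w_R=1
asked value: 1

topology: planetary set — G1 16T / G2 25T / G3 66T, arm = carrier (Willis)
row 1 (train locked, turned with arm): all members turn x
row 2: sun turns y, ring = −(16/66)·y, arm 0
boundary: total ω_sun = x + y = 0 and total ω_arm = x = 1  ⇒  y = -1, x = 1
row 2 ring = −(16/66)·(-1) = 8/33
totals (row 1 + row 2): sun 1 + (-1) = 0, ring 1 + 8/33 = 41/33, arm 1 + 0 = 1
asked cell (row1, sun) = 1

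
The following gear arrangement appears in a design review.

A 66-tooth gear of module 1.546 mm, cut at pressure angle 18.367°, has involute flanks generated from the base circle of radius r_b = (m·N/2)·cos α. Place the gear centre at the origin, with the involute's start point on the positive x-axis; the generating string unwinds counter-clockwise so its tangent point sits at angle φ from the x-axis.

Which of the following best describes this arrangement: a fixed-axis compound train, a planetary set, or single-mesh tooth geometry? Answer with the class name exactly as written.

single-mesh tooth geometry

class = single-mesh tooth geometry [base-circle involute, m = 1.546, 66T]
classification: single-mesh tooth geometry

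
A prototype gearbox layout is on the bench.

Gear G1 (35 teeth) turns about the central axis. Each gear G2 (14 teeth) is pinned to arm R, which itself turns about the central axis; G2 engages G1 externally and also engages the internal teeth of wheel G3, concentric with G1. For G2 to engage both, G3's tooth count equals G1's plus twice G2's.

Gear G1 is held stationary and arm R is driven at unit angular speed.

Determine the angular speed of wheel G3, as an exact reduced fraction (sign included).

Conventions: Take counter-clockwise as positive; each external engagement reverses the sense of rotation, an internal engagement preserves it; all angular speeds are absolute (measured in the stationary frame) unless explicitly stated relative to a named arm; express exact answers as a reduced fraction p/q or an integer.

14/9

planetary set (35T centre, 14T on arm, 63T internal) — Willis relation
ring teeth: 35 + 2·14 = 63
35(ω_sun−ω_arm) = −63(ω_ring−ω_arm),  ω_sun = 0, ω_arm = 1
ω_ring = 1 − (35/63)(0−1) = 14/9
exact speed ratio = 14/9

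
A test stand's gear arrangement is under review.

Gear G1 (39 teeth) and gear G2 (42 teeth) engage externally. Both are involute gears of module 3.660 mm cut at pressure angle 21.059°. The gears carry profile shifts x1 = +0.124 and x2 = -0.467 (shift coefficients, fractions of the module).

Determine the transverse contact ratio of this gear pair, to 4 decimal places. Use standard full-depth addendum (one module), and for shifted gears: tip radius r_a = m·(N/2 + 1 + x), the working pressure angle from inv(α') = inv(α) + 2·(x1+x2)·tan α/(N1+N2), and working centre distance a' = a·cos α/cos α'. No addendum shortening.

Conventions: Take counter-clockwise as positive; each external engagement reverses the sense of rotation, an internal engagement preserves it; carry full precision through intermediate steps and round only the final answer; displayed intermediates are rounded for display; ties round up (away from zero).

1.7364

recognized (one external pair, fixed centres): single-mesh tooth geometry, m = 3.660, N1 = 39, N2 = 42
base radii: r_b1 = 66.603262, r_b2 = 71.726590
tip radii: r_a1 = 75.483840, r_a2 = 78.810780
inv(α') = inv(21.059°) + 2·(+0.124-0.467)·tan α/(39+42) = 0.01423609  ⇒  α' = 19.70631°
a' = a·cos α / cos α' = 148.2300·cos 21.059°/cos 19.70631° = 146.935350
action lengths: √(r_a1²−r_b1²) = 35.522043, √(r_a2²−r_b2²) = 32.656321
base pitch p_b = π·m·cos α = 10.730273
CR = (35.522043 + 32.656321 − 146.935350·sin 19.70631°)/10.730273 = 1.736389
contact ratio ≈ 1.7364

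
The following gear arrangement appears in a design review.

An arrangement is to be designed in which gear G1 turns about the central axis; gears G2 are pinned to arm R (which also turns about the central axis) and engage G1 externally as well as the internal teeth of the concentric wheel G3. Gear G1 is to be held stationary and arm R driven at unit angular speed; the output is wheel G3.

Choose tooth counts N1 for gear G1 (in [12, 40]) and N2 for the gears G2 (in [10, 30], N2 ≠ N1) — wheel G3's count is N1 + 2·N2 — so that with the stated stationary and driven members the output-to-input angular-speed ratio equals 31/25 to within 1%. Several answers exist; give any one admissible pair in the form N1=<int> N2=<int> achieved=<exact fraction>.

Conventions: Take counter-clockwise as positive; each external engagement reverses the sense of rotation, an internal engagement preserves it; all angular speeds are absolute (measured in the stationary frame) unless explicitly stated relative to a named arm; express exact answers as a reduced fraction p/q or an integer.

N1=12 N2=19 achieved=31/25

planetary set to be sized for 31/25 (Willis relation)
Willis with ω_sun = 0: ω_ring/ω_arm = (N1+N3)/N3; set equal to 31/25  ⇒  N3/N1 = 1/(31/25 − 1) = 25/6
N3 = N1 + 2·N2  ⇒  N2/N1 = (N3/N1 − 1)/2 = (25/6 − 1)/2 = 19/12
smallest multiple with N1 ≥ 12 and N2 ≥ 10: k = 1  ⇒  N1 = 1·12 = 12, N2 = 1·19 = 19 (N1 ≤ 40, N2 ≤ 30, N2 ≠ N1 ✓), N3 = 12 + 2·19 = 50
check: (N1+N3)/N3 with N1 = 12, N3 = 50 gives 31/25; |achieved − target| = 0 ≤ 31/2500 ✓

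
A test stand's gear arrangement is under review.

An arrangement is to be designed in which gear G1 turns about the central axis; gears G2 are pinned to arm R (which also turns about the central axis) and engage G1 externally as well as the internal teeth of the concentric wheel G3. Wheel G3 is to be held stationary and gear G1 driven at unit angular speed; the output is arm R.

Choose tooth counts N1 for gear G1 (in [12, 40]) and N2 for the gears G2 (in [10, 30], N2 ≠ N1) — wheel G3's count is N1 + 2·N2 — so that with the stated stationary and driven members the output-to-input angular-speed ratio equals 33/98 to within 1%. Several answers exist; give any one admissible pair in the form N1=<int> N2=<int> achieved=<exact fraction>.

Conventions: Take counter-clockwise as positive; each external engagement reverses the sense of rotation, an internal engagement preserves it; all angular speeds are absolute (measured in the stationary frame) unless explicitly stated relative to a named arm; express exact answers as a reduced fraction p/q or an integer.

design class (target 33/98): planetary set
Willis with ω_ring = 0: ω_arm/ω_sun = N1/(N1+N3); set equal to 33/98  ⇒  N3/N1 = 1/(33/98) − 1 = 65/33
N3 = N1 + 2·N2  ⇒  N2/N1 = (N3/N1 − 1)/2 = (65/33 − 1)/2 = 16/33
smallest multiple with N1 ≥ 12 and N2 ≥ 10: k = 1  ⇒  N1 = 1·33 = 33, N2 = 1·16 = 16 (N1 ≤ 40, N2 ≤ 30, N2 ≠ N1 ✓), N3 = 33 + 2·16 = 65
check: N1/(N1+N3) with N1 = 33, N3 = 65 gives 33/98; |achieved − target| = 0 ≤ 33/9800 ✓

N1=33 N2=16 achieved=33/98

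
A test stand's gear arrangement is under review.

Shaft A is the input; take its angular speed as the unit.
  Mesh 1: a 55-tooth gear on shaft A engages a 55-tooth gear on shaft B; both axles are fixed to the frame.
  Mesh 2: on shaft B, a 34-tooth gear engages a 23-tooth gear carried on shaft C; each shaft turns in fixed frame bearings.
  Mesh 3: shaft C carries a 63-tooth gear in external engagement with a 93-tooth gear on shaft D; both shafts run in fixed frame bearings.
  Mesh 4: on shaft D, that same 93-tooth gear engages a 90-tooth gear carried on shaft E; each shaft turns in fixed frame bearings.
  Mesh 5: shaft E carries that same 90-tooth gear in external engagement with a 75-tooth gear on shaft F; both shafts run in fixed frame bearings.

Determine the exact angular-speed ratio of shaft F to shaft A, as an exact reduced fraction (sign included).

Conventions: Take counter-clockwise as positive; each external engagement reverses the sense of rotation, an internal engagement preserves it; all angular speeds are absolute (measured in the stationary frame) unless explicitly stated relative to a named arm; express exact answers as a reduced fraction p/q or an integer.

-714/575

class = fixed-axis compound train [5 meshes; 5 ratios multiply, 5 sense flips]
mesh 1 [55T→55T]: running ratio 1, sense −
mesh 2 [34T→23T]: running ratio 34/23, sense +
mesh 3 [63T→93T]: running ratio 714/713, sense −
mesh 4 [93T→90T]: running ratio 119/115, sense +
mesh 5 [90T→75T]: running ratio 714/575, sense −
ω_out/ω_in = -714/575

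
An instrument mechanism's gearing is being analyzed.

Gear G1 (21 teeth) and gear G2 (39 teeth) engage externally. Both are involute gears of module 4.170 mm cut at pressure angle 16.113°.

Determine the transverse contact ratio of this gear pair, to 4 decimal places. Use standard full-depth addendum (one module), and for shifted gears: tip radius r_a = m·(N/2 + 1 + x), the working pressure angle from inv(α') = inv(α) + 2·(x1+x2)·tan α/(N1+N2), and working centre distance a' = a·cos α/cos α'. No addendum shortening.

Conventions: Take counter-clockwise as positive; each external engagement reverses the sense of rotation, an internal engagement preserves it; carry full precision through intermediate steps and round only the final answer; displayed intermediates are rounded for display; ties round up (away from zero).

single-mesh involute tooth geometry (21T engaging 39T at module 4.170)
base radii: r_b1 = 42.064959, r_b2 = 78.120639
tip radii: r_a1 = 47.955000, r_a2 = 85.485000
no profile shift: α' = α, a' = a
action lengths: √(r_a1²−r_b1²) = 23.026533, √(r_a2²−r_b2²) = 34.710965
base pitch p_b = π·m·cos α = 12.585806
CR = (23.026533 + 34.710965 − 125.100000·sin 16.11300°)/12.585806 = 1.828899
contact ratio ≈ 1.8289

1.8289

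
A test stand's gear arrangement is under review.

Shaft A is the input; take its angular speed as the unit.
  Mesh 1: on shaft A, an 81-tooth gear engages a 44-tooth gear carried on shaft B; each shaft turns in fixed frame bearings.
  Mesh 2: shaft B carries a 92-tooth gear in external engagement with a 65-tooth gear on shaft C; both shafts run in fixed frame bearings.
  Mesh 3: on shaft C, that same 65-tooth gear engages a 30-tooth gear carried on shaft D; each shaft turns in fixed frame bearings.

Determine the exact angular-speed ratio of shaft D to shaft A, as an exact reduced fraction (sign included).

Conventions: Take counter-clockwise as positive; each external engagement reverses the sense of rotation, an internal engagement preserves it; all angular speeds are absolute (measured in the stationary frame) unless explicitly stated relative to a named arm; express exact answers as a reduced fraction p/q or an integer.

-621/110

class = fixed-axis compound train [3 meshes; 3 ratios multiply, 3 sense flips]
mesh 1 [81T→44T]: running ratio 81/44, sense −
mesh 2 [92T→65T]: running ratio 1863/715, sense +
mesh 3 [65T→30T]: running ratio 621/110, sense −
ω_out/ω_in = -621/110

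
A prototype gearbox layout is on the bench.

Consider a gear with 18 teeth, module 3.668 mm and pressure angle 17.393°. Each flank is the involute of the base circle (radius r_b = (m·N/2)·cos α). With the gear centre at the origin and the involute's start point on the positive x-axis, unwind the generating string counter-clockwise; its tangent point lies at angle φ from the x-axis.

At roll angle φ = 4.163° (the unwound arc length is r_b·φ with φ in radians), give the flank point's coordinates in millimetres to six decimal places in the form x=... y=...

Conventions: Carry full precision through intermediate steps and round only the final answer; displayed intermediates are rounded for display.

topology: single-mesh involute geometry — m = 3.668, N = 18
pitch radius r_p = m·N/2 = 3.668·18/2 = 33.012000
base radius r_b = r_p·cos α = 33.012000·cos 17.393° = 31.502588
roll angle φ = 4.163° = 0.07265806 rad
x = r_b·(cos φ + φ·sin φ) = 31.585632
y = r_b·(sin φ − φ·cos φ) = 0.004026

x=31.585632 y=0.004026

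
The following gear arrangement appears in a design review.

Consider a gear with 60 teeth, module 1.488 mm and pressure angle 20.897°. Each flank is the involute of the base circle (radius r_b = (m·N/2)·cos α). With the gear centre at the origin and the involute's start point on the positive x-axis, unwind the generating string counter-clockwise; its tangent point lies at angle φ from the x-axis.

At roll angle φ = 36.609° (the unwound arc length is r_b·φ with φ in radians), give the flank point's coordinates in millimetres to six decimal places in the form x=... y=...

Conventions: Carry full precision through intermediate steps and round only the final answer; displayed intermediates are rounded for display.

recognized (one wheel, involute flank): single-mesh tooth geometry, m = 1.488, N = 60
pitch radius r_p = m·N/2 = 1.488·60/2 = 44.640000
base radius r_b = r_p·cos α = 44.640000·cos 20.897° = 41.703721
roll angle φ = 36.609° = 0.63894759 rad
x = r_b·(cos φ + φ·sin φ) = 49.367232
y = r_b·(sin φ − φ·cos φ) = 3.480281

x=49.367232 y=3.480281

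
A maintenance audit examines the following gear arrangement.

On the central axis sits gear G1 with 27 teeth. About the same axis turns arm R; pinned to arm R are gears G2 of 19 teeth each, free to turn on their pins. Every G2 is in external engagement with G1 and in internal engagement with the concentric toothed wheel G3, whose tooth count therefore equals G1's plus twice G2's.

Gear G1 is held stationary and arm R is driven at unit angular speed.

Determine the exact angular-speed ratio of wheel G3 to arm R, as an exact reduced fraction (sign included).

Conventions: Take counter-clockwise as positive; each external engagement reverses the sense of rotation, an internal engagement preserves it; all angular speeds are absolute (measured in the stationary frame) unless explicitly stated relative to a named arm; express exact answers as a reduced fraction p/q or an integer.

92/65

planetary set (27T centre, 19T on arm, 65T internal) — Willis relation
ring teeth: 27 + 2·19 = 65
27(ω_sun−ω_arm) = −65(ω_ring−ω_arm),  ω_sun = 0, ω_arm = 1
ω_ring = 1 − (27/65)(0−1) = 92/65
ω_out/ω_in = 92/65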